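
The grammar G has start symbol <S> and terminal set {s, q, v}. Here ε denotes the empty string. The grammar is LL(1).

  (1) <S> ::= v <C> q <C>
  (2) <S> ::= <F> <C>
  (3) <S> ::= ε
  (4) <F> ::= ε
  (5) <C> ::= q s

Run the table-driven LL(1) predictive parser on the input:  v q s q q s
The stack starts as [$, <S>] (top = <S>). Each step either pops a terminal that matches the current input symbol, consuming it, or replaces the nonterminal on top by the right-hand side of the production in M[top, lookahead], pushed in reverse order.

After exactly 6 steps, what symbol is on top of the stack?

     Stack          Input          Action
  1  $ <S>          v q s q q s $  expand <S> ::= v <C> q <C>
  2  $ <C> q <C> v  v q s q q s $  match v
  3  $ <C> q <C>    q s q q s $    expand <C> ::= q s
  4  $ <C> q s q    q s q q s $    match q
  5  $ <C> q s      s q q s $      match s
  6  $ <C> q        q q s $        match q
Stack after step 6: $ <C> (top = <C>).

<C>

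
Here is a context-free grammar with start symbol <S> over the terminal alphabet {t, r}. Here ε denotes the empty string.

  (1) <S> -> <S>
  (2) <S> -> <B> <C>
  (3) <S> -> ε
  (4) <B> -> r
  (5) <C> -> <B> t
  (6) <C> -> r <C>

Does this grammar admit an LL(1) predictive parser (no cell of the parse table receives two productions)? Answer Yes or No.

FIRST(<S>) = {ε, r}
FIRST(<B>) = {r}
FIRST(<C>) = {r}
FOLLOW(<S>) = {$}
FOLLOW(<B>) = {r, t}
FOLLOW(<C>) = {$}
Cell M[<C>, r] receives both <C> -> <B> t and <C> -> r <C> — the grammar is not LL(1).

No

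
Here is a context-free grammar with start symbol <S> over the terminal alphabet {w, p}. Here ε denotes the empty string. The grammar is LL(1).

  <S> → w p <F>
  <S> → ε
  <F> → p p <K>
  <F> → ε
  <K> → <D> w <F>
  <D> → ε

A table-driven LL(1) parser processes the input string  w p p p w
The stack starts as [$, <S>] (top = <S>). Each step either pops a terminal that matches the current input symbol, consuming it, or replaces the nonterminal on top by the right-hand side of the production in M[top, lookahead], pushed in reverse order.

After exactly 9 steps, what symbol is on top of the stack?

step 1: stack=$ <S>  input=w p p p w $  — expand <S> → w p <F>
step 2: stack=$ <F> p w  input=w p p p w $  — match w
step 3: stack=$ <F> p  input=p p p w $  — match p
step 4: stack=$ <F>  input=p p w $  — expand <F> → p p <K>
step 5: stack=$ <K> p p  input=p p w $  — match p
step 6: stack=$ <K> p  input=p w $  — match p
step 7: stack=$ <K>  input=w $  — expand <K> → <D> w <F>
step 8: stack=$ <F> w <D>  input=w $  — expand <D> → ε
step 9: stack=$ <F> w  input=w $  — match w
Stack after step 9: $ <F> (top = <F>).

<F>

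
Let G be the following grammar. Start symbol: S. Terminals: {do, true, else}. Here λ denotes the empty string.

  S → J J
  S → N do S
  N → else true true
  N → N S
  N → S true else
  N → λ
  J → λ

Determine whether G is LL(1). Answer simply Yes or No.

No

FIRST(S) = {λ, do, else, true}
FIRST(N) = {λ, do, else, true}
FIRST(J) = {λ}
FOLLOW(S) = {$, do, else, true}
FOLLOW(N) = {do, else, true}
FOLLOW(J) = {$, do, else, true}
Cell M[N, do] receives both N → N S and N → S true else and N → λ — the grammar is not LL(1).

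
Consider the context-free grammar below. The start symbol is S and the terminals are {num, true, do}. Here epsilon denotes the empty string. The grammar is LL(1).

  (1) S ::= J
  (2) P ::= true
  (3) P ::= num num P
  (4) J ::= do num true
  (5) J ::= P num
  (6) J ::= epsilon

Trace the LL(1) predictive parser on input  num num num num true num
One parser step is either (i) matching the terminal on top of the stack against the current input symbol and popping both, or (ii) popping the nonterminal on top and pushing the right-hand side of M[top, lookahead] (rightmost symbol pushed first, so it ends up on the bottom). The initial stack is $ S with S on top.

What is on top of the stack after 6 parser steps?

num

step 1: stack=$ S  input=num num num num true num $  — expand S ::= J
step 2: stack=$ J  input=num num num num true num $  — expand J ::= P num
step 3: stack=$ num P  input=num num num num true num $  — expand P ::= num num P
step 4: stack=$ num P num num  input=num num num num true num $  — match num
step 5: stack=$ num P num  input=num num num true num $  — match num
step 6: stack=$ num P  input=num num true num $  — expand P ::= num num P
Stack after step 6: $ num P num num (top = num).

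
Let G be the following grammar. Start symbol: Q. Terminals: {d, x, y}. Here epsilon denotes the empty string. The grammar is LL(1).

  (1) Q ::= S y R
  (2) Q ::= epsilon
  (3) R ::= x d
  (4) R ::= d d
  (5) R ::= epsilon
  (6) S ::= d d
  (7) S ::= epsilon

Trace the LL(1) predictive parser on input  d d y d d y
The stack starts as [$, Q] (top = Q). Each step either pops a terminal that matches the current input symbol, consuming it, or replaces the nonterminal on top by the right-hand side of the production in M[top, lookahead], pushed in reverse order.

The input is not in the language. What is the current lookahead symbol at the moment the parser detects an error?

step 1: stack=$ Q  input=d d y d d y $  — expand Q ::= S y R
step 2: stack=$ R y S  input=d d y d d y $  — expand S ::= d d
step 3: stack=$ R y d d  input=d d y d d y $  — match d
step 4: stack=$ R y d  input=d y d d y $  — match d
step 5: stack=$ R y  input=y d d y $  — match y
step 6: stack=$ R  input=d d y $  — expand R ::= d d
step 7: stack=$ d d  input=d d y $  — match d
step 8: stack=$ d  input=d y $  — match d
step 9: stack=$  input=y $  — error: stack empty but input remains

y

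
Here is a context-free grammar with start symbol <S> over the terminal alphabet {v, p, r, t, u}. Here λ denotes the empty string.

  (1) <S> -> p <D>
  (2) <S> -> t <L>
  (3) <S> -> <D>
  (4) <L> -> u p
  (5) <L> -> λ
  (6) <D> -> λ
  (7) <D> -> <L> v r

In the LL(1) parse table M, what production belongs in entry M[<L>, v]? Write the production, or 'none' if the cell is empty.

FIRST(<L>) = {λ, u}
FIRST(<D>) = {λ, u, v}  (via <L> v r)
FIRST(<S>) = {λ, p, t, u, v}  (via <D>)
FOLLOW(<S>) includes $ since <S> is the start symbol.
FOLLOW(<S>): <S> appears on no right-hand side. Thus FOLLOW(<S>) = {$}.
FOLLOW(<L>): in <S>->t <L>, the suffix after <L> is empty, so FOLLOW(<L>) ⊇ FOLLOW(<S>) = {$}; in <D>-><L> v r, <L> is followed by v r with FIRST {v}. Thus FOLLOW(<L>) = {$, v}.
For <L> -> u p: FIRST(u p) = {u}, so it goes in M[<L>, t] for t ∈ {u}.
For <L> -> λ: FIRST(λ) = {λ}, so it goes in M[<L>, t] for t ∈ {}; since λ ∈ FIRST, also for every t ∈ FOLLOW(<L>) = {$, v}.

<L> -> λ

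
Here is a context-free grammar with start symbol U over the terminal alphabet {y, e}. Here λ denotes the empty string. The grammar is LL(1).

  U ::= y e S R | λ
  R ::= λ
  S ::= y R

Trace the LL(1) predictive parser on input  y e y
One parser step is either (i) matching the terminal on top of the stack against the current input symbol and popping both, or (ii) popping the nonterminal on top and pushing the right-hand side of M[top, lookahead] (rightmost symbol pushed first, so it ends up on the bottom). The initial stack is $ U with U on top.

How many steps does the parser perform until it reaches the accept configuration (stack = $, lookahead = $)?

7

     Stack      Input    Action
  1  $ U        y e y $  expand U ::= y e S R
  2  $ R S e y  y e y $  match y
  3  $ R S e    e y $    match e
  4  $ R S      y $      expand S ::= y R
  5  $ R R y    y $      match y
  6  $ R R      $        expand R ::= λ
  7  $ R        $        expand R ::= λ
Accept reached after 7 steps.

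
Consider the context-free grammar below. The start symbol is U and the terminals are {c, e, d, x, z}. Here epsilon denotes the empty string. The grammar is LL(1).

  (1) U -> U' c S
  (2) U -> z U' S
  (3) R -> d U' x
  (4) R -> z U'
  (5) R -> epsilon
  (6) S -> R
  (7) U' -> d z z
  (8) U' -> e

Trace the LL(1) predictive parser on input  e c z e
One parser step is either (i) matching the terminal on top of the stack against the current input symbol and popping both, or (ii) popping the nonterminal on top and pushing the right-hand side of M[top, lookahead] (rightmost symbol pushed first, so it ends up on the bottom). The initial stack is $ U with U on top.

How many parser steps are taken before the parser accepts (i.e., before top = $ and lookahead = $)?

9

     Stack     Input      Action
  1  $ U       e c z e $  expand U -> U' c S
  2  $ S c U'  e c z e $  expand U' -> e
  3  $ S c e   e c z e $  match e
  4  $ S c     c z e $    match c
  5  $ S       z e $      expand S -> R
  6  $ R       z e $      expand R -> z U'
  7  $ U' z    z e $      match z
  8  $ U'      e $        expand U' -> e
  9  $ e       e $        match e
Accept reached after 9 steps.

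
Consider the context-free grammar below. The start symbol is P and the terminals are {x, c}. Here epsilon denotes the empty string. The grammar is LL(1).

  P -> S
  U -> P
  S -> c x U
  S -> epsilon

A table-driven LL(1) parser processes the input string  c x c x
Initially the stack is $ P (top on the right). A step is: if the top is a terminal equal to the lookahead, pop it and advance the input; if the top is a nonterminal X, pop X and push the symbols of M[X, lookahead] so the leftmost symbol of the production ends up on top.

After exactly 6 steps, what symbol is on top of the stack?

S

     Stack    Input      Action
  1  $ P      c x c x $  expand P -> S
  2  $ S      c x c x $  expand S -> c x U
  3  $ U x c  c x c x $  match c
  4  $ U x    x c x $    match x
  5  $ U      c x $      expand U -> P
  6  $ P      c x $      expand P -> S
Stack after step 6: $ S (top = S).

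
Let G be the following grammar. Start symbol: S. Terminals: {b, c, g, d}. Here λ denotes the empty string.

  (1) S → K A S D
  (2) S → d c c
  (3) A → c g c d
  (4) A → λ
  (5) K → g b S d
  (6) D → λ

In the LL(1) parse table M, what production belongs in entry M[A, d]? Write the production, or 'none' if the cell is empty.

A → λ

FIRST(A): from A→c g c d we get {c}; from A→λ we get {λ}. So FIRST(A) = {λ, c}.
FIRST(K): from K→g b S d we get {g}. So FIRST(K) = {g}.
FIRST(D): from D→λ we get {λ}. So FIRST(D) = {λ}.
FIRST(S): from S→K A S D we get {g}; from S→d c c we get {d}. So FIRST(S) = {d, g}.
FOLLOW(S) includes $ since S is the start symbol.
FOLLOW(A): in S→K A S D, A is followed by S D with FIRST {d, g}. Thus FOLLOW(A) = {d, g}.
For A → c g c d: FIRST(c g c d) = {c}, so it goes in M[A, t] for t ∈ {c}.
For A → λ: FIRST(λ) = {λ}, so it goes in M[A, t] for t ∈ {}; since λ ∈ FIRST, also for every t ∈ FOLLOW(A) = {d, g}.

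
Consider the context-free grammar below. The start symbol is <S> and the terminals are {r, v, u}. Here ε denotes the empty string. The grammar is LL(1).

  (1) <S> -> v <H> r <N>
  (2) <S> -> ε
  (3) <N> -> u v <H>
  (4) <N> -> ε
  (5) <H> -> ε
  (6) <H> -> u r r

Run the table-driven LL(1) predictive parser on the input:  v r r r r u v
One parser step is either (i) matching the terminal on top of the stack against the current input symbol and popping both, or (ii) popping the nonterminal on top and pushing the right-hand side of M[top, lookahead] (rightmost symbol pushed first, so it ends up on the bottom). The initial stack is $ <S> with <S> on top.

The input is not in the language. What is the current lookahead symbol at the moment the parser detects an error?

step 1: stack=$ <S>  input=v r r r r u v $  — expand <S> -> v <H> r <N>
step 2: stack=$ <N> r <H> v  input=v r r r r u v $  — match v
step 3: stack=$ <N> r <H>  input=r r r r u v $  — expand <H> -> ε
step 4: stack=$ <N> r  input=r r r r u v $  — match r
step 5: stack=$ <N>  input=r r r u v $  — error: M[<N>, r] is empty

r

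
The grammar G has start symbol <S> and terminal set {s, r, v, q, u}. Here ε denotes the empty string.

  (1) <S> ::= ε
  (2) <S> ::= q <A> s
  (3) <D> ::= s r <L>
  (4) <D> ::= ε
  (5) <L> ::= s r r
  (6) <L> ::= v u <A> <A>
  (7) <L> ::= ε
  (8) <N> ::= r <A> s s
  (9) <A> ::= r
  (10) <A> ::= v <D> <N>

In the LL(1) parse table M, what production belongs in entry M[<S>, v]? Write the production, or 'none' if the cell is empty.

none

FIRST(<S>): from <S>::=ε we get {ε}; from <S>::=q <A> s we get {q}. So FIRST(<S>) = {ε, q}.
FIRST(<D>): from <D>::=s r <L> we get {s}; from <D>::=ε we get {ε}. So FIRST(<D>) = {ε, s}.
FIRST(<L>): from <L>::=s r r we get {s}; from <L>::=v u <A> <A> we get {v}; from <L>::=ε we get {ε}. So FIRST(<L>) = {ε, s, v}.
FIRST(<N>): from <N>::=r <A> s s we get {r}. So FIRST(<N>) = {r}.
FIRST(<A>): from <A>::=r we get {r}; from <A>::=v <D> <N> we get {v}. So FIRST(<A>) = {r, v}.
FOLLOW(<S>) includes $ since <S> is the start symbol.
FOLLOW(<S>): <S> appears on no right-hand side. Thus FOLLOW(<S>) = {$}.
For <S> ::= ε: FIRST(ε) = {ε}, so it goes in M[<S>, t] for t ∈ {}; since ε ∈ FIRST, also for every t ∈ FOLLOW(<S>) = {$}.
For <S> ::= q <A> s: FIRST(q <A> s) = {q}, so it goes in M[<S>, t] for t ∈ {q}.
None of these place a production in M[<S>, v].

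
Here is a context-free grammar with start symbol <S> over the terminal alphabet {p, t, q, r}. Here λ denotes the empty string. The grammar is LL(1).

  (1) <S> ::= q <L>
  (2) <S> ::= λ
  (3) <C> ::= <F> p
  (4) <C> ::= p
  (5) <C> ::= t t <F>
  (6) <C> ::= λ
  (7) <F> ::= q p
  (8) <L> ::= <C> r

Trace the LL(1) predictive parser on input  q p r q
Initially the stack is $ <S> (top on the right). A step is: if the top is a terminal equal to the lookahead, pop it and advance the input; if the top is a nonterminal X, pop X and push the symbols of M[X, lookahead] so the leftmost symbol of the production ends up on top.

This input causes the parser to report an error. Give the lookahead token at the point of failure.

step 1: stack=$ <S>  input=q p r q $  — expand <S> ::= q <L>
step 2: stack=$ <L> q  input=q p r q $  — match q
step 3: stack=$ <L>  input=p r q $  — expand <L> ::= <C> r
step 4: stack=$ r <C>  input=p r q $  — expand <C> ::= p
step 5: stack=$ r p  input=p r q $  — match p
step 6: stack=$ r  input=r q $  — match r
step 7: stack=$  input=q $  — error: stack empty but input remains

q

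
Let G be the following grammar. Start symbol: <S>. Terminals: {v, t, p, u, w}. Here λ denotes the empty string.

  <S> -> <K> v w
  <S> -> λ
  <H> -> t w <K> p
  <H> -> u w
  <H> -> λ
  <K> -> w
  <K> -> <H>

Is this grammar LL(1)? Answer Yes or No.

FIRST(<S>) = {λ, t, u, v, w}
FIRST(<H>) = {λ, t, u}
FIRST(<K>) = {λ, t, u, w}
FOLLOW(<S>) = {$}
FOLLOW(<H>) = {p, v}
FOLLOW(<K>) = {p, v}
Each cell of M receives at most one production.

Yes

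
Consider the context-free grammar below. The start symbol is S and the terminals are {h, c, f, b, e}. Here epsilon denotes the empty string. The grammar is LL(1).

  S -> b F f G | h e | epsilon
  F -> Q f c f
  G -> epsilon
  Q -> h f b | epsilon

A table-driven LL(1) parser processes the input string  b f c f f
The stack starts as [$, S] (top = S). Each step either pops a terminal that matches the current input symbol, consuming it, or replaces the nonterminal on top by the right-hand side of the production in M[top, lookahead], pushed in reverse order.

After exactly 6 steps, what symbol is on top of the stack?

f

     Stack          Input        Action
  1  $ S            b f c f f $  expand S -> b F f G
  2  $ G f F b      b f c f f $  match b
  3  $ G f F        f c f f $    expand F -> Q f c f
  4  $ G f f c f Q  f c f f $    expand Q -> epsilon
  5  $ G f f c f    f c f f $    match f
  6  $ G f f c      c f f $      match c
Stack after step 6: $ G f f (top = f).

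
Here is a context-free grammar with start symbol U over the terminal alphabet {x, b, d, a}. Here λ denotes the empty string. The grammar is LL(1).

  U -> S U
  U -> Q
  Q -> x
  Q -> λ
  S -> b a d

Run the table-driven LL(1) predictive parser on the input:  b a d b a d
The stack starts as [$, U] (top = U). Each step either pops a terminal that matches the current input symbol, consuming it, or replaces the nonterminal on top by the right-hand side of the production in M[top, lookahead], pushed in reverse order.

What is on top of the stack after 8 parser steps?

     Stack      Input          Action
  1  $ U        b a d b a d $  expand U -> S U
  2  $ U S      b a d b a d $  expand S -> b a d
  3  $ U d a b  b a d b a d $  match b
  4  $ U d a    a d b a d $    match a
  5  $ U d      d b a d $      match d
  6  $ U        b a d $        expand U -> S U
  7  $ U S      b a d $        expand S -> b a d
  8  $ U d a b  b a d $        match b
Stack after step 8: $ U d a (top = a).

a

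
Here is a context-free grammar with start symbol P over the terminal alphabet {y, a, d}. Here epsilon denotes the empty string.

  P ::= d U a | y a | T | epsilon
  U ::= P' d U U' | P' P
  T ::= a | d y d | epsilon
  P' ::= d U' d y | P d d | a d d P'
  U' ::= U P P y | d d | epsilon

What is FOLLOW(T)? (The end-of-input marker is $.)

{$, a, d, y}

FIRST(T) = {epsilon, a, d}
FIRST(P) = {epsilon, a, d, y}  (via T)
FIRST(P') = {a, d, y}  (via P d d)
FIRST(U) = {a, d, y}  (via P' d U U', P' P)
FIRST(U') = {epsilon, a, d, y}  (via U P P y)
FOLLOW(P) includes $ since P is the start symbol.
FOLLOW(U): in P::=d U a, U is followed by a with FIRST {a}; in U::=P' d U U', U is followed by U' with FIRST {epsilon, a, d, y}; in U::=P' d U U', the suffix after U is nullable (adds nothing new); in U'::=U P P y, U is followed by P P y with FIRST {a, d, y}. Thus FOLLOW(U) = {a, d, y}.
FOLLOW(P): in U::=P' P, the suffix after P is empty, so FOLLOW(P) ⊇ FOLLOW(U) = {a, d, y}; in P'::=P d d, P is followed by d d with FIRST {d}; in U'::=U P P y (occurrence 1), P is followed by P y with FIRST {a, d, y}; in U'::=U P P y (occurrence 2), P is followed by y with FIRST {y}. Thus FOLLOW(P) = {$, a, d, y}.
FOLLOW(T): in P::=T, the suffix after T is empty, so FOLLOW(T) ⊇ FOLLOW(P) = {$, a, d, y}. Thus FOLLOW(T) = {$, a, d, y}.
FOLLOW(P'): in U::=P' d U U', P' is followed by d U U' with FIRST {d}; in U::=P' P, P' is followed by P with FIRST {epsilon, a, d, y}; in U::=P' P, the suffix after P' is nullable, so FOLLOW(P') ⊇ FOLLOW(U) = {a, d, y}; in P'::=a d d P', the suffix after P' is empty (adds nothing new). Thus FOLLOW(P') = {a, d, y}.
FOLLOW(U'): in U::=P' d U U', the suffix after U' is empty, so FOLLOW(U') ⊇ FOLLOW(U) = {a, d, y}; in P'::=d U' d y, U' is followed by d y with FIRST {d}. Thus FOLLOW(U') = {a, d, y}.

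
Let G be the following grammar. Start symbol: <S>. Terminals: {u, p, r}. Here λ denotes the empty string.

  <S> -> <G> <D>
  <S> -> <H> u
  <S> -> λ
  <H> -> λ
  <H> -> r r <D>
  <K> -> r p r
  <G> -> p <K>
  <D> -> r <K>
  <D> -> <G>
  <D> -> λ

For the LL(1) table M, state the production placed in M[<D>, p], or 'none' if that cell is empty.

<D> -> <G>

FIRST(<H>): from <H>->λ we get {λ}; from <H>->r r <D> we get {r}. So FIRST(<H>) = {λ, r}.
FIRST(<K>): from <K>->r p r we get {r}. So FIRST(<K>) = {r}.
FIRST(<G>): from <G>->p <K> we get {p}. So FIRST(<G>) = {p}.
FIRST(<S>): from <S>-><G> <D> we get {p}; from <S>-><H> u we get {r, u}; from <S>->λ we get {λ}. So FIRST(<S>) = {λ, p, r, u}.
FIRST(<D>): from <D>->r <K> we get {r}; from <D>-><G> we get {p}; from <D>->λ we get {λ}. So FIRST(<D>) = {λ, p, r}.
FOLLOW(<S>) includes $ since <S> is the start symbol.
FOLLOW(<S>): <S> appears on no right-hand side. Thus FOLLOW(<S>) = {$}.
FOLLOW(<H>): in <S>-><H> u, <H> is followed by u with FIRST {u}. Thus FOLLOW(<H>) = {u}.
FOLLOW(<D>): in <S>-><G> <D>, the suffix after <D> is empty, so FOLLOW(<D>) ⊇ FOLLOW(<S>) = {$}; in <H>->r r <D>, the suffix after <D> is empty, so FOLLOW(<D>) ⊇ FOLLOW(<H>) = {u}. Thus FOLLOW(<D>) = {$, u}.
For <D> -> r <K>: FIRST(r <K>) = {r}, so it goes in M[<D>, t] for t ∈ {r}.
For <D> -> <G>: FIRST(<G>) = {p}, so it goes in M[<D>, t] for t ∈ {p}.
For <D> -> λ: FIRST(λ) = {λ}, so it goes in M[<D>, t] for t ∈ {}; since λ ∈ FIRST, also for every t ∈ FOLLOW(<D>) = {$, u}.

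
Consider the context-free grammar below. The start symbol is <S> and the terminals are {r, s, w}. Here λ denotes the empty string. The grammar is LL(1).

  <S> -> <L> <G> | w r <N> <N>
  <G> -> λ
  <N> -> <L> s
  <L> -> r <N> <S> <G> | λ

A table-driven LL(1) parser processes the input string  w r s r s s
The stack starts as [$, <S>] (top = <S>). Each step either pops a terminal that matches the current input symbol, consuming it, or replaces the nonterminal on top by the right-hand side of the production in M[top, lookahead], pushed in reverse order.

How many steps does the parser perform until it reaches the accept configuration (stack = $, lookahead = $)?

17

      Stack              Input          Action
   1  $ <S>              w r s r s s $  expand <S> -> w r <N> <N>
   2  $ <N> <N> r w      w r s r s s $  match w
   3  $ <N> <N> r        r s r s s $    match r
   4  $ <N> <N>          s r s s $      expand <N> -> <L> s
   5  $ <N> s <L>        s r s s $      expand <L> -> λ
   6  $ <N> s            s r s s $      match s
   7  $ <N>              r s s $        expand <N> -> <L> s
   8  $ s <L>            r s s $        expand <L> -> r <N> <S> <G>
   9  $ s <G> <S> <N> r  r s s $        match r
  10  $ s <G> <S> <N>    s s $          expand <N> -> <L> s
  11  $ s <G> <S> s <L>  s s $          expand <L> -> λ
  12  $ s <G> <S> s      s s $          match s
  13  $ s <G> <S>        s $            expand <S> -> <L> <G>
  14  $ s <G> <G> <L>    s $            expand <L> -> λ
  15  $ s <G> <G>        s $            expand <G> -> λ
  16  $ s <G>            s $            expand <G> -> λ
  17  $ s                s $            match s
Accept reached after 17 steps.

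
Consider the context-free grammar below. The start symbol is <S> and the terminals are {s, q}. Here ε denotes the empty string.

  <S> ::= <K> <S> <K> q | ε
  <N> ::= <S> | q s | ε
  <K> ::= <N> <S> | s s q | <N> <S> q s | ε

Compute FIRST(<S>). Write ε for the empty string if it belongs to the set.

{ε, q, s}

FIRST(<S>): from <S>::=<K> <S> <K> q we get {q, s}; from <S>::=ε we get {ε}. So FIRST(<S>) = {ε, q, s}.
FIRST(<N>): from <N>::=<S> we get {ε, q, s}; from <N>::=q s we get {q}; from <N>::=ε we get {ε}. So FIRST(<N>) = {ε, q, s}.
FIRST(<K>): from <K>::=<N> <S> we get {ε, q, s}; from <K>::=s s q we get {s}; from <K>::=<N> <S> q s we get {q, s}; from <K>::=ε we get {ε}. So FIRST(<K>) = {ε, q, s}.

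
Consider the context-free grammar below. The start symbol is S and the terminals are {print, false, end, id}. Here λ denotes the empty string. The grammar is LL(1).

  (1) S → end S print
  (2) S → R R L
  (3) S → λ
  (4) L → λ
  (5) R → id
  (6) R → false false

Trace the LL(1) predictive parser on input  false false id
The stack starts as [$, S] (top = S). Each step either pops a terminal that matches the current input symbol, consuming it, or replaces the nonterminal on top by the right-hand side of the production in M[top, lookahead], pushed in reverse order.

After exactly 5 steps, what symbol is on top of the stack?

     Stack              Input             Action
  1  $ S                false false id $  expand S → R R L
  2  $ L R R            false false id $  expand R → false false
  3  $ L R false false  false false id $  match false
  4  $ L R false        false id $        match false
  5  $ L R              id $              expand R → id
Stack after step 5: $ L id (top = id).

id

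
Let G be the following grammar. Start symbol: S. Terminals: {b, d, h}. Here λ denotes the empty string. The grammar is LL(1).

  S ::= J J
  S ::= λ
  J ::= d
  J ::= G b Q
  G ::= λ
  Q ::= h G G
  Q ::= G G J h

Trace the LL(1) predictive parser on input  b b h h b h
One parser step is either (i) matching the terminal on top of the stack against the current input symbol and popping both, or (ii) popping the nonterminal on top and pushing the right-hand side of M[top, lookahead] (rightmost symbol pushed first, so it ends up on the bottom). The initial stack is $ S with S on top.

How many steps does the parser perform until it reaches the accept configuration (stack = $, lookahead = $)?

22

step 1: stack=$ S  input=b b h h b h $  — expand S ::= J J
step 2: stack=$ J J  input=b b h h b h $  — expand J ::= G b Q
step 3: stack=$ J Q b G  input=b b h h b h $  — expand G ::= λ
step 4: stack=$ J Q b  input=b b h h b h $  — match b
step 5: stack=$ J Q  input=b h h b h $  — expand Q ::= G G J h
step 6: stack=$ J h J G G  input=b h h b h $  — expand G ::= λ
step 7: stack=$ J h J G  input=b h h b h $  — expand G ::= λ
step 8: stack=$ J h J  input=b h h b h $  — expand J ::= G b Q
step 9: stack=$ J h Q b G  input=b h h b h $  — expand G ::= λ
step 10: stack=$ J h Q b  input=b h h b h $  — match b
step 11: stack=$ J h Q  input=h h b h $  — expand Q ::= h G G
step 12: stack=$ J h G G h  input=h h b h $  — match h
step 13: stack=$ J h G G  input=h b h $  — expand G ::= λ
step 14: stack=$ J h G  input=h b h $  — expand G ::= λ
step 15: stack=$ J h  input=h b h $  — match h
step 16: stack=$ J  input=b h $  — expand J ::= G b Q
step 17: stack=$ Q b G  input=b h $  — expand G ::= λ
step 18: stack=$ Q b  input=b h $  — match b
step 19: stack=$ Q  input=h $  — expand Q ::= h G G
step 20: stack=$ G G h  input=h $  — match h
step 21: stack=$ G G  input=$  — expand G ::= λ
step 22: stack=$ G  input=$  — expand G ::= λ
Accept reached after 22 steps.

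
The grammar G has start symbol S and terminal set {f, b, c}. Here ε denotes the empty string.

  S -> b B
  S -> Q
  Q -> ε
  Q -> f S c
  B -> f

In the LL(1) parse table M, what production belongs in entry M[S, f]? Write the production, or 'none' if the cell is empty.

FIRST(Q) = {ε, f}
FIRST(B) = {f}
FIRST(S) = {ε, b, f}  (via Q)
FOLLOW(S) includes $ since S is the start symbol.
FOLLOW(S): in Q->f S c, S is followed by c with FIRST {c}. Thus FOLLOW(S) = {$, c}.
For S -> b B: FIRST(b B) = {b}, so it goes in M[S, t] for t ∈ {b}.
For S -> Q: FIRST(Q) = {ε, f}, so it goes in M[S, t] for t ∈ {f}; since ε ∈ FIRST, also for every t ∈ FOLLOW(S) = {$, c}.

S -> Q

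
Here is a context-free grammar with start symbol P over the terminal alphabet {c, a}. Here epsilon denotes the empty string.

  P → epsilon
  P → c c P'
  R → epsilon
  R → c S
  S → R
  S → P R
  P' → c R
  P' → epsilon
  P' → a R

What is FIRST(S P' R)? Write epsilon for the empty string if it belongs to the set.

{epsilon, a, c}

FIRST(P) = {epsilon, c}
FIRST(R) = {epsilon, c}
FIRST(P') = {epsilon, a, c}
FIRST(S) = {epsilon, c}  (via R, P R)
FIRST(S P' R): take FIRST of each symbol in turn, carrying on past any symbol whose FIRST contains epsilon; result {epsilon, a, c}.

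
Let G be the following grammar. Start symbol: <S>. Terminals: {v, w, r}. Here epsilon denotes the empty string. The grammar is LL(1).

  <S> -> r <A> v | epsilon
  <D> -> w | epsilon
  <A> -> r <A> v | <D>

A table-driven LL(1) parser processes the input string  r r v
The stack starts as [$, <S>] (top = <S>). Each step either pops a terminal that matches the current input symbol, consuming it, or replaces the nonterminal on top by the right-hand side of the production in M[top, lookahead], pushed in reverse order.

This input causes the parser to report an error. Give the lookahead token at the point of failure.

step 1: stack=$ <S>  input=r r v $  — expand <S> -> r <A> v
step 2: stack=$ v <A> r  input=r r v $  — match r
step 3: stack=$ v <A>  input=r v $  — expand <A> -> r <A> v
step 4: stack=$ v v <A> r  input=r v $  — match r
step 5: stack=$ v v <A>  input=v $  — expand <A> -> <D>
step 6: stack=$ v v <D>  input=v $  — expand <D> -> epsilon
step 7: stack=$ v v  input=v $  — match v
step 8: stack=$ v  input=$  — error: top is terminal v but lookahead is $

$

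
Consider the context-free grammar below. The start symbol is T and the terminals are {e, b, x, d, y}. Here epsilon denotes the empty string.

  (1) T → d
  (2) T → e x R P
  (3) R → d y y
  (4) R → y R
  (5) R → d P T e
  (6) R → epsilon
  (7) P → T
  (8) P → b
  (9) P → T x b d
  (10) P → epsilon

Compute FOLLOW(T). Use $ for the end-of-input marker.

{$, d, e, x}

FIRST(T): from T→d we get {d}; from T→e x R P we get {e}. So FIRST(T) = {d, e}.
FIRST(R): from R→d y y we get {d}; from R→y R we get {y}; from R→d P T e we get {d}; from R→epsilon we get {epsilon}. So FIRST(R) = {epsilon, d, y}.
FIRST(P): from P→T we get {d, e}; from P→b we get {b}; from P→T x b d we get {d, e}; from P→epsilon we get {epsilon}. So FIRST(P) = {epsilon, b, d, e}.
FOLLOW(T) includes $ since T is the start symbol.
FOLLOW(T): in R→d P T e, T is followed by e with FIRST {e}; in P→T, the suffix after T is empty, so FOLLOW(T) ⊇ FOLLOW(P) = {$, d, e, x}; in P→T x b d, T is followed by x b d with FIRST {x}. Thus FOLLOW(T) = {$, d, e, x}.
FOLLOW(R): in T→e x R P, R is followed by P with FIRST {epsilon, b, d, e}; in T→e x R P, the suffix after R is nullable, so FOLLOW(R) ⊇ FOLLOW(T) = {$, d, e, x}; in R→y R, the suffix after R is empty (adds nothing new). Thus FOLLOW(R) = {$, b, d, e, x}.
FOLLOW(P): in T→e x R P, the suffix after P is empty, so FOLLOW(P) ⊇ FOLLOW(T) = {$, d, e, x}; in R→d P T e, P is followed by T e with FIRST {d, e}. Thus FOLLOW(P) = {$, d, e, x}.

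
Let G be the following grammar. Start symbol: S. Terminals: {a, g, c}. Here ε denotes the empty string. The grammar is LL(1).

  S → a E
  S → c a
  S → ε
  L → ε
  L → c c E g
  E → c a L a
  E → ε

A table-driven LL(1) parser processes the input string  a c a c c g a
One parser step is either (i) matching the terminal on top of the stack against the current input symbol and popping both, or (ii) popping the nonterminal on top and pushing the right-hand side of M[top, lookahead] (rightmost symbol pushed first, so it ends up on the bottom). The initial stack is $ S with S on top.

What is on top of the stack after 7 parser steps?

c

     Stack        Input            Action
  1  $ S          a c a c c g a $  expand S → a E
  2  $ E a        a c a c c g a $  match a
  3  $ E          c a c c g a $    expand E → c a L a
  4  $ a L a c    c a c c g a $    match c
  5  $ a L a      a c c g a $      match a
  6  $ a L        c c g a $        expand L → c c E g
  7  $ a g E c c  c c g a $        match c
Stack after step 7: $ a g E c (top = c).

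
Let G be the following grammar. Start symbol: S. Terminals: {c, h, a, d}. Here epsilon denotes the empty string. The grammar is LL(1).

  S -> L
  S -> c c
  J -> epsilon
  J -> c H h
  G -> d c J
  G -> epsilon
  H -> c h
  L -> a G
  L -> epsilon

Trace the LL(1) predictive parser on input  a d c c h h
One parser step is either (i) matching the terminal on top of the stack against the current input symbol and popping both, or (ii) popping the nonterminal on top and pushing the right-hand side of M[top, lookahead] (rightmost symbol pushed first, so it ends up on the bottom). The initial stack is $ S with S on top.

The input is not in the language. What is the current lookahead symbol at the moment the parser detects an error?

h

     Stack    Input          Action
  1  $ S      a d c c h h $  expand S -> L
  2  $ L      a d c c h h $  expand L -> a G
  3  $ G a    a d c c h h $  match a
  4  $ G      d c c h h $    expand G -> d c J
  5  $ J c d  d c c h h $    match d
  6  $ J c    c c h h $      match c
  7  $ J      c h h $        expand J -> c H h
  8  $ h H c  c h h $        match c
  9  $ h H    h h $          error: M[H, h] is empty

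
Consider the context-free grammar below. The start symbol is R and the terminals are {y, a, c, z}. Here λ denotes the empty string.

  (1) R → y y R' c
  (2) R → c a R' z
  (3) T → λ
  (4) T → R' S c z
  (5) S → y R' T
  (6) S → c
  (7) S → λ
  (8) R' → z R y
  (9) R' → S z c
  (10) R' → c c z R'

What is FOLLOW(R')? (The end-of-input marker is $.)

{c, y, z}

FIRST(R) = {c, y}
FIRST(S) = {λ, c, y}
FIRST(R') = {c, y, z}  (via S z c)
FIRST(T) = {λ, c, y, z}  (via R' S c z)
FOLLOW(R) includes $ since R is the start symbol.
FOLLOW(R): in R'→z R y, R is followed by y with FIRST {y}. Thus FOLLOW(R) = {$, y}.
FOLLOW(S): in T→R' S c z, S is followed by c z with FIRST {c}; in R'→S z c, S is followed by z c with FIRST {z}. Thus FOLLOW(S) = {c, z}.
FOLLOW(T): in S→y R' T, the suffix after T is empty, so FOLLOW(T) ⊇ FOLLOW(S) = {c, z}. Thus FOLLOW(T) = {c, z}.
FOLLOW(R'): in R→y y R' c, R' is followed by c with FIRST {c}; in R→c a R' z, R' is followed by z with FIRST {z}; in T→R' S c z, R' is followed by S c z with FIRST {c, y}; in S→y R' T, R' is followed by T with FIRST {λ, c, y, z}; in S→y R' T, the suffix after R' is nullable, so FOLLOW(R') ⊇ FOLLOW(S) = {c, z}; in R'→c c z R', the suffix after R' is empty (adds nothing new). Thus FOLLOW(R') = {c, y, z}.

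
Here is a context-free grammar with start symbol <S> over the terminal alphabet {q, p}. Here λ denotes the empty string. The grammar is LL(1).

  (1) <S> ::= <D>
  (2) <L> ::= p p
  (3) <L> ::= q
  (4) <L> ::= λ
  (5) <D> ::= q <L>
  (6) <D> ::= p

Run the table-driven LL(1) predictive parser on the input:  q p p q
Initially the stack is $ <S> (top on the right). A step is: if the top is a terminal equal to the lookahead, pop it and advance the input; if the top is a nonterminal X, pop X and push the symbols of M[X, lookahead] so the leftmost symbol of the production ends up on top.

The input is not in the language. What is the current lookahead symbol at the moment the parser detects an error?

q

     Stack    Input      Action
  1  $ <S>    q p p q $  expand <S> ::= <D>
  2  $ <D>    q p p q $  expand <D> ::= q <L>
  3  $ <L> q  q p p q $  match q
  4  $ <L>    p p q $    expand <L> ::= p p
  5  $ p p    p p q $    match p
  6  $ p      p q $      match p
  7  $        q $        error: stack empty but input remains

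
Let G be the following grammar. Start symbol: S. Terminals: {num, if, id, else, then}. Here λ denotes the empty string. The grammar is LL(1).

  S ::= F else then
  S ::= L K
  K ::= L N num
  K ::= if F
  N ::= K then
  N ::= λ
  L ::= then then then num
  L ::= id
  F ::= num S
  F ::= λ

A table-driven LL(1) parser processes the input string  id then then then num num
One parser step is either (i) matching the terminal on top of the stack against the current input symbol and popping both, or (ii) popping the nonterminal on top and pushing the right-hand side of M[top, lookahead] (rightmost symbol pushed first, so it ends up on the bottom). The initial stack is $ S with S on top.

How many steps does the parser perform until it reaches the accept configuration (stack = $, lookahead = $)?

step 1: stack=$ S  input=id then then then num num $  — expand S ::= L K
step 2: stack=$ K L  input=id then then then num num $  — expand L ::= id
step 3: stack=$ K id  input=id then then then num num $  — match id
step 4: stack=$ K  input=then then then num num $  — expand K ::= L N num
step 5: stack=$ num N L  input=then then then num num $  — expand L ::= then then then num
step 6: stack=$ num N num then then then  input=then then then num num $  — match then
step 7: stack=$ num N num then then  input=then then num num $  — match then
step 8: stack=$ num N num then  input=then num num $  — match then
step 9: stack=$ num N num  input=num num $  — match num
step 10: stack=$ num N  input=num $  — expand N ::= λ
step 11: stack=$ num  input=num $  — match num
Accept reached after 11 steps.

11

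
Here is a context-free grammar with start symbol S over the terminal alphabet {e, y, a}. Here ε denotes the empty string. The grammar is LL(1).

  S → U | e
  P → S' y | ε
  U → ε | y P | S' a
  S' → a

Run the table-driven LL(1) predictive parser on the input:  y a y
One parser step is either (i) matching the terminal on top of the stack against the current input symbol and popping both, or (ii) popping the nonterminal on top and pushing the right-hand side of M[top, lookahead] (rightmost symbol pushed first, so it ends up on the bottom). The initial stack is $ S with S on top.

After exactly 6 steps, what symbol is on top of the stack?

y

     Stack   Input    Action
  1  $ S     y a y $  expand S → U
  2  $ U     y a y $  expand U → y P
  3  $ P y   y a y $  match y
  4  $ P     a y $    expand P → S' y
  5  $ y S'  a y $    expand S' → a
  6  $ y a   a y $    match a
Stack after step 6: $ y (top = y).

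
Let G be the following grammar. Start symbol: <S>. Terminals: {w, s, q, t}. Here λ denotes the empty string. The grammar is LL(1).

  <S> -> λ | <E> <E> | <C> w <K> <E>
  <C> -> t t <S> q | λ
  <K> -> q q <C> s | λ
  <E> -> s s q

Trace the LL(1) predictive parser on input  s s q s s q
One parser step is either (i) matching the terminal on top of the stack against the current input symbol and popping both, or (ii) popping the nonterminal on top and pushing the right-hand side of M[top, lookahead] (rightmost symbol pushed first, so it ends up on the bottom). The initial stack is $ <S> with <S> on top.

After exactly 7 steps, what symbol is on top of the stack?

step 1: stack=$ <S>  input=s s q s s q $  — expand <S> -> <E> <E>
step 2: stack=$ <E> <E>  input=s s q s s q $  — expand <E> -> s s q
step 3: stack=$ <E> q s s  input=s s q s s q $  — match s
step 4: stack=$ <E> q s  input=s q s s q $  — match s
step 5: stack=$ <E> q  input=q s s q $  — match q
step 6: stack=$ <E>  input=s s q $  — expand <E> -> s s q
step 7: stack=$ q s s  input=s s q $  — match s
Stack after step 7: $ q s (top = s).

s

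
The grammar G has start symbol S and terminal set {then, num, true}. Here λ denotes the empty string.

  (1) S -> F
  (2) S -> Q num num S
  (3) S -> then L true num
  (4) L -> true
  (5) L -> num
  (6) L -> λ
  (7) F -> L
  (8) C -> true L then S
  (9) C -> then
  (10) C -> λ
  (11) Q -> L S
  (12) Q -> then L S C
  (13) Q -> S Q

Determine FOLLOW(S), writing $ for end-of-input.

FIRST(L) = {λ, num, true}
FIRST(C) = {λ, then, true}
FIRST(F) = {λ, num, true}  (via L)
FIRST(S) = {λ, num, then, true}  (via F, Q num num S)
FIRST(Q) = {λ, num, then, true}  (via L S, S Q)
FOLLOW(S) includes $ since S is the start symbol.
FOLLOW(Q): in S->Q num num S, Q is followed by num num S with FIRST {num}; in Q->S Q, the suffix after Q is empty (adds nothing new). Thus FOLLOW(Q) = {num}.
FOLLOW(C): in Q->then L S C, the suffix after C is empty, so FOLLOW(C) ⊇ FOLLOW(Q) = {num}. Thus FOLLOW(C) = {num}.
FOLLOW(S): in S->Q num num S, the suffix after S is empty (adds nothing new); in C->true L then S, the suffix after S is empty, so FOLLOW(S) ⊇ FOLLOW(C) = {num}; in Q->L S, the suffix after S is empty, so FOLLOW(S) ⊇ FOLLOW(Q) = {num}; in Q->then L S C, S is followed by C with FIRST {λ, then, true}; in Q->then L S C, the suffix after S is nullable, so FOLLOW(S) ⊇ FOLLOW(Q) = {num}; in Q->S Q, S is followed by Q with FIRST {λ, num, then, true}; in Q->S Q, the suffix after S is nullable, so FOLLOW(S) ⊇ FOLLOW(Q) = {num}. Thus FOLLOW(S) = {$, num, then, true}.
FOLLOW(F): in S->F, the suffix after F is empty, so FOLLOW(F) ⊇ FOLLOW(S) = {$, num, then, true}. Thus FOLLOW(F) = {$, num, then, true}.
FOLLOW(L): in S->then L true num, L is followed by true num with FIRST {true}; in F->L, the suffix after L is empty, so FOLLOW(L) ⊇ FOLLOW(F) = {$, num, then, true}; in C->true L then S, L is followed by then S with FIRST {then}; in Q->L S, L is followed by S with FIRST {λ, num, then, true}; in Q->L S, the suffix after L is nullable, so FOLLOW(L) ⊇ FOLLOW(Q) = {num}; in Q->then L S C, L is followed by S C with FIRST {λ, num, then, true}; in Q->then L S C, the suffix after L is nullable, so FOLLOW(L) ⊇ FOLLOW(Q) = {num}. Thus FOLLOW(L) = {$, num, then, true}.

{$, num, then, true}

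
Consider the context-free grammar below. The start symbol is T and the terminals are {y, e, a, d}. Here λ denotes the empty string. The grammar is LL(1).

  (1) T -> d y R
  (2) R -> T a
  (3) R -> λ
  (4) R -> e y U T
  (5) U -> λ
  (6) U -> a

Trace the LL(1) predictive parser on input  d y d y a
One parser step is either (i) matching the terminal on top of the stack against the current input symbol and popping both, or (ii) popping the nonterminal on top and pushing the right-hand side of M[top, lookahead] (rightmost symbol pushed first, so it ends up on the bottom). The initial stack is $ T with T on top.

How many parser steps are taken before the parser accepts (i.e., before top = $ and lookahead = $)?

9

step 1: stack=$ T  input=d y d y a $  — expand T -> d y R
step 2: stack=$ R y d  input=d y d y a $  — match d
step 3: stack=$ R y  input=y d y a $  — match y
step 4: stack=$ R  input=d y a $  — expand R -> T a
step 5: stack=$ a T  input=d y a $  — expand T -> d y R
step 6: stack=$ a R y d  input=d y a $  — match d
step 7: stack=$ a R y  input=y a $  — match y
step 8: stack=$ a R  input=a $  — expand R -> λ
step 9: stack=$ a  input=a $  — match a
Accept reached after 9 steps.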